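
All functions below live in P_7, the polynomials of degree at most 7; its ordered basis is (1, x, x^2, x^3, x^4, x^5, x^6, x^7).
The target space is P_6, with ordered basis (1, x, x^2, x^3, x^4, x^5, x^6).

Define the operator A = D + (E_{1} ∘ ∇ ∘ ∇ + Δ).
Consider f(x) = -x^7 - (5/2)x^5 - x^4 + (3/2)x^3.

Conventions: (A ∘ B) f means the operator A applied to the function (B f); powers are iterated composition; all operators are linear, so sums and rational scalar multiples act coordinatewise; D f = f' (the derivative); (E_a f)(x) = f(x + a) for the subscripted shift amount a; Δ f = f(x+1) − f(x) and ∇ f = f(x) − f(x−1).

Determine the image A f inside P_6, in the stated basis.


D f = -7x^6 - (25/2)x^4 - 4x^3 + (9/2)x^2
∇ f = -7x^6 + 21x^5 - (95/2)x^4 + 56x^3 - (71/2)x^2 + 11x - 1
∇ ∇ f = -42x^5 + 210x^4 - 540x^3 + 768x^2 - 576x + 178
E_{1} ∇ ∇ f = -42x^5 - 120x^3 - 12x^2 - 30x - 2
Δ f = -7x^6 - 21x^5 - (95/2)x^4 - 64x^3 - (95/2)x^2 - 19x - 3
(E_{1} ∘ ∇ ∘ ∇ + Δ) f = -7x^6 - 63x^5 - (95/2)x^4 - 184x^3 - (119/2)x^2 - 49x - 5
(D + (E_{1} ∘ ∇ ∘ ∇ + Δ)) f = -14x^6 - 63x^5 - 60x^4 - 188x^3 - 55x^2 - 49x - 5

the image equals g(x) = -14x^6 - 63x^5 - 60x^4 - 188x^3 - 55x^2 - 49x - 5


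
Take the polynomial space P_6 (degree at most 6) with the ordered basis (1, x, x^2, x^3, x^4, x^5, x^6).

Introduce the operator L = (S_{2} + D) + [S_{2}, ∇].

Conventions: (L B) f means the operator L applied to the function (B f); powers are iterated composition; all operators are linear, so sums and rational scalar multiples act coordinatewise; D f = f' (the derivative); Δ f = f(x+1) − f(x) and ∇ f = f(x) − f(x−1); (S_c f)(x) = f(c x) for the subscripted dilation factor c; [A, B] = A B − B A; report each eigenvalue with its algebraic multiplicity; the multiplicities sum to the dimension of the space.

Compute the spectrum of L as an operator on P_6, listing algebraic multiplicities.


λ = 1 (multiplicity 1), λ = 2 (multiplicity 1), λ = 4 (multiplicity 1), λ = 8 (multiplicity 1), λ = 16 (multiplicity 1), λ = 32 (multiplicity 1), λ = 64 (multiplicity 1)

image of 1: 1
image of x: 2x
image of x^2: 4x^2 - 2x + 3
image of x^3: 8x^3 - 9x^2 + 18x - 7
image of x^4: 16x^4 - 28x^3 + 72x^2 - 56x + 15
image of x^5: 32x^5 - 75x^4 + 240x^3 - 280x^2 + 150x - 31
image of x^6: 64x^6 - 186x^5 + 720x^4 - 1120x^3 + 900x^2 - 372x + 63
the matrix is upper triangular; its diagonal is (1, 2, 4, 8, 16, 32, 64)
for a triangular matrix the eigenvalues are the diagonal entries, with algebraic multiplicity their repetition count


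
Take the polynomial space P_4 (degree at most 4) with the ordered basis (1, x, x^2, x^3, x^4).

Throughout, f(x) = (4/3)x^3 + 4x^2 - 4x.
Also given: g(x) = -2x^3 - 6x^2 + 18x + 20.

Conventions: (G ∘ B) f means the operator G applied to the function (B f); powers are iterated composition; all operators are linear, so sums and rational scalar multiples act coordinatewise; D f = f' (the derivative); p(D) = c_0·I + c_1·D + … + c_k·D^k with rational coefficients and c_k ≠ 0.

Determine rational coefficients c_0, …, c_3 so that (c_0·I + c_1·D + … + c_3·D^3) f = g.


c_0 = -3/2, c_1 = 0, c_2 = 3/2, c_3 = 1

D^0 f = (4/3)x^3 + 4x^2 - 4x
D^1 f = 4x^2 + 8x - 4
D^2 f = 8x + 8
D^3 f = 8
matching coefficients of g against c_0 f + c_1 Df + … from the top degree down determines the c_i
solution: c_0 = -3/2, c_1 = 0, c_2 = 3/2, c_3 = 1


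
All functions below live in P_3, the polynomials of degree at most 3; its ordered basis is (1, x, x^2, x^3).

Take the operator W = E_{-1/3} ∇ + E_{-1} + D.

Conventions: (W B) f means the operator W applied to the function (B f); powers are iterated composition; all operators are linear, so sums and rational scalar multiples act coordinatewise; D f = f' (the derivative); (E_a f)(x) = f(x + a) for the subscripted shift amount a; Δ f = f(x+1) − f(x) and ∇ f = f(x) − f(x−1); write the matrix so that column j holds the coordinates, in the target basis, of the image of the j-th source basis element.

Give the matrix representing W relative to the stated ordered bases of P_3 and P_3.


the matrix is [[1, 1, -2/3, 4/3]; [0, 1, 2, -2]; [0, 0, 1, 3]; [0, 0, 0, 1]] (rows listed top to bottom)

image of 1: 1
image of x: x + 1
image of x^2: x^2 + 2x - 2/3
image of x^3: x^3 + 3x^2 - 2x + 4/3
each image's coordinates form column j of the matrix


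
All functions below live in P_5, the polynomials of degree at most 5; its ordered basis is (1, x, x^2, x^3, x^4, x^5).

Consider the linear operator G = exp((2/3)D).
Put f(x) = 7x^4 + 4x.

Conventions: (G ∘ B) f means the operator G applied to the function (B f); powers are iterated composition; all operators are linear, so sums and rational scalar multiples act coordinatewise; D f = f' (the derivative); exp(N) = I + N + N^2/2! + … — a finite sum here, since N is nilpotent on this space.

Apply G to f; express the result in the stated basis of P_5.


the result is g(x) = 7x^4 + (56/3)x^3 + (56/3)x^2 + (332/27)x + 328/81

order-1 term: (56/3)x^3 + 8/3
order-2 term: (56/3)x^2
order-3 term: (224/27)x
order-4 term: 112/81
the series for exp((2/3)D) f terminates at order 4
exp((2/3)D) f = 7x^4 + (56/3)x^3 + (56/3)x^2 + (332/27)x + 328/81


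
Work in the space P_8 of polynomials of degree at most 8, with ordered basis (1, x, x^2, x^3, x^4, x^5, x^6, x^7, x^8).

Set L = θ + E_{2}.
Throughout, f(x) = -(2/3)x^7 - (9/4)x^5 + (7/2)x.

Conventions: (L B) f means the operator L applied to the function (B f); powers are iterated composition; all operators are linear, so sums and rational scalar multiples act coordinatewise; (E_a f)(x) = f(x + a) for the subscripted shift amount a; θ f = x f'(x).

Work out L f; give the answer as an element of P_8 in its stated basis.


θ f = -(14/3)x^7 - (45/4)x^5 + (7/2)x
E_{2} f = -(2/3)x^7 - (28/3)x^6 - (233/4)x^5 - (1255/6)x^4 - (1390/3)x^3 - 628x^2 - (2851/6)x - 451/3
(θ + E_{2}) f = -(16/3)x^7 - (28/3)x^6 - (139/2)x^5 - (1255/6)x^4 - (1390/3)x^3 - 628x^2 - (1415/3)x - 451/3

the result is g(x) = -(16/3)x^7 - (28/3)x^6 - (139/2)x^5 - (1255/6)x^4 - (1390/3)x^3 - 628x^2 - (1415/3)x - 451/3


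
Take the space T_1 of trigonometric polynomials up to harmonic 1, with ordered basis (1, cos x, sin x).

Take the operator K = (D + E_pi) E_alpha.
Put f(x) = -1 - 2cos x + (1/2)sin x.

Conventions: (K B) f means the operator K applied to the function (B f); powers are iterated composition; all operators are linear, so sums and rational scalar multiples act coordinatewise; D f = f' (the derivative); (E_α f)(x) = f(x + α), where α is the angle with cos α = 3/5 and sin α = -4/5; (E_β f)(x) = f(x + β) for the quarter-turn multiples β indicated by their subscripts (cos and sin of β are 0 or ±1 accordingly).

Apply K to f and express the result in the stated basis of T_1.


the image equals g(x) = -1 + (3/10)cos x + (29/10)sin x

E_alpha f = -1 - (8/5)cos x - (13/10)sin x
D E_alpha f = -(13/10)cos x + (8/5)sin x
E_pi E_alpha f = -1 + (8/5)cos x + (13/10)sin x
(D + E_pi) E_alpha f = -1 + (3/10)cos x + (29/10)sin x


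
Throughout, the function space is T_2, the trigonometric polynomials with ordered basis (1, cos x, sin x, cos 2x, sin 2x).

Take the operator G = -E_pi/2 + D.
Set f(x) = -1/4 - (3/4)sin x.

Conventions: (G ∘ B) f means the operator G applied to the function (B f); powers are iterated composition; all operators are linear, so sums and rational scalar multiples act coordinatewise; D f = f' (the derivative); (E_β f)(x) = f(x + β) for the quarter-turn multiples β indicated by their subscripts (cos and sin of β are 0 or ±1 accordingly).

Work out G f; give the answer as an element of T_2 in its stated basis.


E_pi/2 f = -1/4 - (3/4)cos x
(-E_pi/2) f = 1/4 + (3/4)cos x
D f = -(3/4)cos x
(-E_pi/2 + D) f = 1/4

the result is g(x) = 1/4


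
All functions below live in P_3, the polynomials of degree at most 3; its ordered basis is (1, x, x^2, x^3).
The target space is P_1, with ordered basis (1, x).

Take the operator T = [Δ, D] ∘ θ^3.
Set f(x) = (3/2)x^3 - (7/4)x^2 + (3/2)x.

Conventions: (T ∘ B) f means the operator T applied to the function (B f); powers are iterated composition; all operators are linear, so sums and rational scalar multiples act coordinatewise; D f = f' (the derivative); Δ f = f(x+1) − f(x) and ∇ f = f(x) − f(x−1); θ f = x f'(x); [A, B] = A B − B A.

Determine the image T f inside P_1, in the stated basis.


the image equals g(x) = 0

θ f = (9/2)x^3 - (7/2)x^2 + (3/2)x
θ θ f = (27/2)x^3 - 7x^2 + (3/2)x
θ θ θ f = (81/2)x^3 - 14x^2 + (3/2)x
D θ^3 f = (243/2)x^2 - 28x + 3/2
Δ D θ^3 f = 243x + 187/2
Δ θ^3 f = (243/2)x^2 + (187/2)x + 28
D Δ θ^3 f = 243x + 187/2
[Δ, D] θ^3 f = 0


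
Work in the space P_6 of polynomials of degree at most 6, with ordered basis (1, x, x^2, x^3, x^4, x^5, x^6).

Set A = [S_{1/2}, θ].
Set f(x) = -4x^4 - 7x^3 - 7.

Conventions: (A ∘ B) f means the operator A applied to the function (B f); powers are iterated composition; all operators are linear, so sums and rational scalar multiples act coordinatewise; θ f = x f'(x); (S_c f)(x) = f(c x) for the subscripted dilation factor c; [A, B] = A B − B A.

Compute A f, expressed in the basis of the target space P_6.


θ f = -16x^4 - 21x^3
S_{1/2} θ f = -x^4 - (21/8)x^3
S_{1/2} f = -(1/4)x^4 - (7/8)x^3 - 7
θ S_{1/2} f = -x^4 - (21/8)x^3
[S_{1/2}, θ] f = 0

g(x) = 0


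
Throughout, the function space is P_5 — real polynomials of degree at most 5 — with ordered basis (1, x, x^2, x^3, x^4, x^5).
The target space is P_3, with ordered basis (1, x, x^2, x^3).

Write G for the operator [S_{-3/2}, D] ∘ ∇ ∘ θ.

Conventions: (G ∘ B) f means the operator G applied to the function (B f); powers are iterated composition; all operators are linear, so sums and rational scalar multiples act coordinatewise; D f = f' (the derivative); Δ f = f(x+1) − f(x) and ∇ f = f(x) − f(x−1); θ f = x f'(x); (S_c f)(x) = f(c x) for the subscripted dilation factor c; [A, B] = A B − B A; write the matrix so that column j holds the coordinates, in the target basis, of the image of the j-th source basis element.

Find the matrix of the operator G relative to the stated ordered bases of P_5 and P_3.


image of 1: 0
image of x: 0
image of x^2: 10
image of x^3: -(135/2)x - 45/2
image of x^4: 270x^2 + 180x + 40
image of x^5: -(3375/4)x^3 - (3375/4)x^2 - 375x - 125/2
each image's coordinates form column j of the matrix

the matrix is [[0, 0, 10, -45/2, 40, -125/2]; [0, 0, 0, -135/2, 180, -375]; [0, 0, 0, 0, 270, -3375/4]; [0, 0, 0, 0, 0, -3375/4]] (rows listed top to bottom)


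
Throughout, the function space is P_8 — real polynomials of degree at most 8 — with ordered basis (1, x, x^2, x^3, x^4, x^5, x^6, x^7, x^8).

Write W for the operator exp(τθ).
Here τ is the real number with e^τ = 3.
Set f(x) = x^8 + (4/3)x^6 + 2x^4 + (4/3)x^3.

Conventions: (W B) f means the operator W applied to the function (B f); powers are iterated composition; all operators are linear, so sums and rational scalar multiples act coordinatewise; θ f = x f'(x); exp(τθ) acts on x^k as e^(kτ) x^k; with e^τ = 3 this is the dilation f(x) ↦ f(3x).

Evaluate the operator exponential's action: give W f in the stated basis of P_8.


exp(τθ) x^k = e^(kτ) x^k; with e^τ = 3 this sends x^k to 3^k x^k
x^3 ↦ 27 x^3
x^4 ↦ 81 x^4
x^6 ↦ 729 x^6
x^8 ↦ 6561 x^8
applying this coordinatewise to f: exp(τθ) f = 6561x^8 + 972x^6 + 162x^4 + 36x^3

the result is g(x) = 6561x^8 + 972x^6 + 162x^4 + 36x^3


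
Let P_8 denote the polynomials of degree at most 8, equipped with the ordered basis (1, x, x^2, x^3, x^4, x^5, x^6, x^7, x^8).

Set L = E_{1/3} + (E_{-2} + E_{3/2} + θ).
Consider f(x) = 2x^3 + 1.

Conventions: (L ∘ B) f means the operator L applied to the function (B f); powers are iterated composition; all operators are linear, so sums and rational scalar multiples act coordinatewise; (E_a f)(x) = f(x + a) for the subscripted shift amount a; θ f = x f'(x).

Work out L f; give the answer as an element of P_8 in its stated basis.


g(x) = 12x^3 - x^2 + (229/6)x - 667/108

E_{1/3} f = 2x^3 + 2x^2 + (2/3)x + 29/27
E_{-2} f = 2x^3 - 12x^2 + 24x - 15
E_{3/2} f = 2x^3 + 9x^2 + (27/2)x + 31/4
θ f = 6x^3
(E_{-2} + E_{3/2} + θ) f = 10x^3 - 3x^2 + (75/2)x - 29/4
(E_{1/3} + (E_{-2} + E_{3/2} + θ)) f = 12x^3 - x^2 + (229/6)x - 667/108


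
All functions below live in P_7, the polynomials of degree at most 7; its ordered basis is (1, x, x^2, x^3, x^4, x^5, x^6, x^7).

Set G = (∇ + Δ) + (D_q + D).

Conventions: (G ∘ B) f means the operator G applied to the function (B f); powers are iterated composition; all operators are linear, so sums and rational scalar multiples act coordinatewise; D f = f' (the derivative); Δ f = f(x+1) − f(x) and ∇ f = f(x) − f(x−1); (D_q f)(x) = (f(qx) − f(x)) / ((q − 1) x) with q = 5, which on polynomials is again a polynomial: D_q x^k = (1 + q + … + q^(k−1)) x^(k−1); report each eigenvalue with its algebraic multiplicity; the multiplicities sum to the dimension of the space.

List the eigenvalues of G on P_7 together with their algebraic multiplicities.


image of 1: 0
image of x: 4
image of x^2: 12x
image of x^3: 40x^2 + 2
image of x^4: 168x^3 + 8x
image of x^5: 796x^4 + 20x^2 + 2
image of x^6: 3924x^5 + 40x^3 + 12x
image of x^7: 19552x^6 + 70x^4 + 42x^2 + 2
the matrix is upper triangular; its diagonal is (0, 0, 0, 0, 0, 0, 0, 0)
for a triangular matrix the eigenvalues are the diagonal entries, with algebraic multiplicity their repetition count

λ = 0 (multiplicity 8)


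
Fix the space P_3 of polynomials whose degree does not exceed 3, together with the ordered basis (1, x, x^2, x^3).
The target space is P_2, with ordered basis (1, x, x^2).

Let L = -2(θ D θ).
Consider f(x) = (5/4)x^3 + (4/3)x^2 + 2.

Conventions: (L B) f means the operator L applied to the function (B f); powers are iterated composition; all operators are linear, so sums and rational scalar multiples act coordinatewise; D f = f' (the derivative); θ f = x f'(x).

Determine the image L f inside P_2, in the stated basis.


θ f = (15/4)x^3 + (8/3)x^2
D θ f = (45/4)x^2 + (16/3)x
θ D θ f = (45/2)x^2 + (16/3)x
(-2(θ D θ)) f = -45x^2 - (32/3)x

g(x) = -45x^2 - (32/3)x


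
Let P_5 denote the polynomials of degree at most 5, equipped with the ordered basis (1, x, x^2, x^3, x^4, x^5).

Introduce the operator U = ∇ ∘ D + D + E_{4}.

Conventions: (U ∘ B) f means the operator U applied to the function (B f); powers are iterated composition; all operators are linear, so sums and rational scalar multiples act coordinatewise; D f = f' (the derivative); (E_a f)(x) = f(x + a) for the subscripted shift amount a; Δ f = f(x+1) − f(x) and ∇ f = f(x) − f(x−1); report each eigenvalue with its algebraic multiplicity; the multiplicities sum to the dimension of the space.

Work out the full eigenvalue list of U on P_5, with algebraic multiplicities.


λ = 1 (multiplicity 6)

image of 1: 1
image of x: x + 5
image of x^2: x^2 + 10x + 18
image of x^3: x^3 + 15x^2 + 54x + 61
image of x^4: x^4 + 20x^3 + 108x^2 + 244x + 260
image of x^5: x^5 + 25x^4 + 180x^3 + 610x^2 + 1300x + 1019
the matrix is upper triangular; its diagonal is (1, 1, 1, 1, 1, 1)
for a triangular matrix the eigenvalues are the diagonal entries, with algebraic multiplicity their repetition count


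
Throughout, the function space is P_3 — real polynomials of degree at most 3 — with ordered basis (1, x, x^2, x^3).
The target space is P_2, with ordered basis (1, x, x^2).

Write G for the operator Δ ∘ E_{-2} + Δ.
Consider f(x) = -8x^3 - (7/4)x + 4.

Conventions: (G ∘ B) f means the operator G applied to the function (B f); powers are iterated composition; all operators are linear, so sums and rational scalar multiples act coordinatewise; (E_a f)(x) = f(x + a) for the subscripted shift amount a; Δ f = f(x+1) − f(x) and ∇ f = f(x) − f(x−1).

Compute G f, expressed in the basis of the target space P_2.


E_{-2} f = -8x^3 + 48x^2 - (391/4)x + 143/2
Δ E_{-2} f = -24x^2 + 72x - 231/4
Δ f = -24x^2 - 24x - 39/4
(Δ ∘ E_{-2} + Δ) f = -48x^2 + 48x - 135/2

the result is g(x) = -48x^2 + 48x - 135/2


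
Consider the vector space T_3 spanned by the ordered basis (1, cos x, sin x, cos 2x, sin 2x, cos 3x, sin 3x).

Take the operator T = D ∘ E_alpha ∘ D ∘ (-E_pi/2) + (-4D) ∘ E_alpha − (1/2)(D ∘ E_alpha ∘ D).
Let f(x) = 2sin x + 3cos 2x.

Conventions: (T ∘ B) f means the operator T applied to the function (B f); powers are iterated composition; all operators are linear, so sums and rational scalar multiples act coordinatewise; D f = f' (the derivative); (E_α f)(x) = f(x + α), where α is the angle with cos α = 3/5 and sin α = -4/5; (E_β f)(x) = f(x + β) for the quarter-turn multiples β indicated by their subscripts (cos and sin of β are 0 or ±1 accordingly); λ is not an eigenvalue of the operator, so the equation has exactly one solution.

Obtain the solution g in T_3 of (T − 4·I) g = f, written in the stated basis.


the result is g(x) = (88/841)cos x - (244/841)sin x - (417/1762)cos 2x + (78/881)sin 2x

write g with unknown coordinates in the stated basis and equate coefficients in (T − 4·I) g = f
solving from the highest basis element down gives g = (88/841)cos x - (244/841)sin x - (417/1762)cos 2x + (78/881)sin 2x
check: T g = (352/841)cos x + (706/841)sin x + (1809/881)cos 2x + (312/881)sin 2x
so T g − 4·g = 2sin x + 3cos 2x = f ✓


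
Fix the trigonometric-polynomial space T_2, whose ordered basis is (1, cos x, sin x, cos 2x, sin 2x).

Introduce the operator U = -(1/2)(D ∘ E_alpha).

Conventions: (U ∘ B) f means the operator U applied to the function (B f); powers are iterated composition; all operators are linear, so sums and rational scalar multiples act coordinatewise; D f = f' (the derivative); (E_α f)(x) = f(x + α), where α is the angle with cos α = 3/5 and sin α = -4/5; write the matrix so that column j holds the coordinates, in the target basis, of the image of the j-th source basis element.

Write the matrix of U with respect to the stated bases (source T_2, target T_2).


image of 1: 0
image of cos x: -(2/5)cos x + (3/10)sin x
image of sin x: -(3/10)cos x - (2/5)sin x
image of cos 2x: -(24/25)cos 2x - (7/25)sin 2x
image of sin 2x: (7/25)cos 2x - (24/25)sin 2x
each image's coordinates form column j of the matrix

the matrix is [[0, 0, 0, 0, 0]; [0, -2/5, -3/10, 0, 0]; [0, 3/10, -2/5, 0, 0]; [0, 0, 0, -24/25, 7/25]; [0, 0, 0, -7/25, -24/25]] (rows listed top to bottom)


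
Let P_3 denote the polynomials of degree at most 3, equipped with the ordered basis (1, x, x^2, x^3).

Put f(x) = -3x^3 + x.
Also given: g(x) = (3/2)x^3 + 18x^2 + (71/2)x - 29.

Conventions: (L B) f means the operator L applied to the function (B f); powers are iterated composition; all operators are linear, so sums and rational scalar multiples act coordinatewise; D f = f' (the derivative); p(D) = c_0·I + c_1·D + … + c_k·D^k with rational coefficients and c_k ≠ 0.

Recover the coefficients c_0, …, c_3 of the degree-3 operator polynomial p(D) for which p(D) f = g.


p(D) = -(1/2)·I − 2·D − 2·D^2 + (3/2)·D^3, i.e. c_0 = -1/2, c_1 = -2, c_2 = -2, c_3 = 3/2

D^0 f = -3x^3 + x
D^1 f = -9x^2 + 1
D^2 f = -18x
D^3 f = -18
matching coefficients of g against c_0 f + c_1 Df + … from the top degree down determines the c_i
solution: c_0 = -1/2, c_1 = -2, c_2 = -2, c_3 = 3/2


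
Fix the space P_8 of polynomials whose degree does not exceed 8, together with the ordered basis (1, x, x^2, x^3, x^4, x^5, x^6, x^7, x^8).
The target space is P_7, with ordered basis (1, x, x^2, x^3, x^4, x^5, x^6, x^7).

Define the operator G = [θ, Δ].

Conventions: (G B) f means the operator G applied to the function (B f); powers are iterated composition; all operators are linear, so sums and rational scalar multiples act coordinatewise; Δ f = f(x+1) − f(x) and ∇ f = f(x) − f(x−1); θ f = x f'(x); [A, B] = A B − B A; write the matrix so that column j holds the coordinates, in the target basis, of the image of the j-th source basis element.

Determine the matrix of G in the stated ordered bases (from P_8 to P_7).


the matrix is [[0, -1, -2, -3, -4, -5, -6, -7, -8]; [0, 0, -2, -6, -12, -20, -30, -42, -56]; [0, 0, 0, -3, -12, -30, -60, -105, -168]; [0, 0, 0, 0, -4, -20, -60, -140, -280]; [0, 0, 0, 0, 0, -5, -30, -105, -280]; [0, 0, 0, 0, 0, 0, -6, -42, -168]; [0, 0, 0, 0, 0, 0, 0, -7, -56]; [0, 0, 0, 0, 0, 0, 0, 0, -8]] (rows listed top to bottom)

image of 1: 0
image of x: -1
image of x^2: -2x - 2
image of x^3: -3x^2 - 6x - 3
image of x^4: -4x^3 - 12x^2 - 12x - 4
image of x^5: -5x^4 - 20x^3 - 30x^2 - 20x - 5
image of x^6: -6x^5 - 30x^4 - 60x^3 - 60x^2 - 30x - 6
image of x^7: -7x^6 - 42x^5 - 105x^4 - 140x^3 - 105x^2 - 42x - 7
image of x^8: -8x^7 - 56x^6 - 168x^5 - 280x^4 - 280x^3 - 168x^2 - 56x - 8
each image's coordinates form column j of the matrix


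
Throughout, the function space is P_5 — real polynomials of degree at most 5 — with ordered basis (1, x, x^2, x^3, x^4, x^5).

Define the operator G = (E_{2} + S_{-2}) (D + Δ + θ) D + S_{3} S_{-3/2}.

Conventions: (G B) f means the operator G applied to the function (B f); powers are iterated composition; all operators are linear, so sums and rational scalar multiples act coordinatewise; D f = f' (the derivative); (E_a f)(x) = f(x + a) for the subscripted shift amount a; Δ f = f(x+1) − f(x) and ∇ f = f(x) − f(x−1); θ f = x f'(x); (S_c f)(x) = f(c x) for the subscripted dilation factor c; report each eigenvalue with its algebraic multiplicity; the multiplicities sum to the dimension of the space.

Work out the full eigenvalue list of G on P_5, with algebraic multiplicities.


image of 1: 1
image of x: -(9/2)x
image of x^2: (81/4)x^2 - 2x + 12
image of x^3: -(729/8)x^3 + 30x^2 + 12x + 54
image of x^4: (6561/16)x^4 - 84x^3 + 192x^2 + 228x + 224
image of x^5: -(59049/32)x^5 + 340x^4 - 120x^3 + 870x^2 + 1220x + 810
the matrix is upper triangular; its diagonal is (1, -9/2, 81/4, -729/8, 6561/16, -59049/32)
for a triangular matrix the eigenvalues are the diagonal entries, with algebraic multiplicity their repetition count

λ = -59049/32 (multiplicity 1), λ = -729/8 (multiplicity 1), λ = -9/2 (multiplicity 1), λ = 1 (multiplicity 1), λ = 81/4 (multiplicity 1), λ = 6561/16 (multiplicity 1)


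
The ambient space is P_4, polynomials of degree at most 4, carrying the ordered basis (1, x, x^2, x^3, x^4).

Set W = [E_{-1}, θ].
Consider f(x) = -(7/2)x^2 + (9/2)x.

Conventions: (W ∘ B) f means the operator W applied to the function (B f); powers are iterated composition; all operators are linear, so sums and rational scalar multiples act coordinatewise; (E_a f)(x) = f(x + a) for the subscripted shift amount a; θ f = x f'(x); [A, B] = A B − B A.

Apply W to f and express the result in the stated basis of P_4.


g(x) = 7x - 23/2

θ f = -7x^2 + (9/2)x
E_{-1} θ f = -7x^2 + (37/2)x - 23/2
E_{-1} f = -(7/2)x^2 + (23/2)x - 8
θ E_{-1} f = -7x^2 + (23/2)x
[E_{-1}, θ] f = 7x - 23/2


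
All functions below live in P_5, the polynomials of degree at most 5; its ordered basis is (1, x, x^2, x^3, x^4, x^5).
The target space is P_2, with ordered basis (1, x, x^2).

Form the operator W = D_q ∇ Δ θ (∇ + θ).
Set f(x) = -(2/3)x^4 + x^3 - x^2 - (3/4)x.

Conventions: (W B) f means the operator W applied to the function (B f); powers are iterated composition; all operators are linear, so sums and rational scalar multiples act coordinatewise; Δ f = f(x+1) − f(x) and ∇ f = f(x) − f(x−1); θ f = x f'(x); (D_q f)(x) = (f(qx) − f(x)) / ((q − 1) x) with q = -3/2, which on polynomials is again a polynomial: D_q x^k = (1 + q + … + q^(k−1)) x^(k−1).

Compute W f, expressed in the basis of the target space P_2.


the result is g(x) = 64x + 6

∇ f = -(8/3)x^3 + 7x^2 - (23/3)x + 23/12
θ f = -(8/3)x^4 + 3x^3 - 2x^2 - (3/4)x
(∇ + θ) f = -(8/3)x^4 + (1/3)x^3 + 5x^2 - (101/12)x + 23/12
θ (∇ + θ) f = -(32/3)x^4 + x^3 + 10x^2 - (101/12)x
Δ θ (∇ + θ) f = -(128/3)x^3 - 61x^2 - (59/3)x - 97/12
∇ Δ θ (∇ + θ) f = -128x^2 + 6x - 4/3
D_q (∇ Δ) θ (∇ + θ) f = 64x + 6


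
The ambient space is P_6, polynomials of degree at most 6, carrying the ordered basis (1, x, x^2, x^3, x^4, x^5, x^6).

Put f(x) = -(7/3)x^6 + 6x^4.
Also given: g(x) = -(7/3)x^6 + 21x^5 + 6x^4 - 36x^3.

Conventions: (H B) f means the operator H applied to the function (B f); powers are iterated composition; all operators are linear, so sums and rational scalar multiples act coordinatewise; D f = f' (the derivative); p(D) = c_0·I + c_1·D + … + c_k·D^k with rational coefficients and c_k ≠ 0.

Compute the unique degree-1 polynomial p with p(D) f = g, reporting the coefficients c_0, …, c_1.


D^0 f = -(7/3)x^6 + 6x^4
D^1 f = -14x^5 + 24x^3
matching coefficients of g against c_0 f + c_1 Df + … from the top degree down determines the c_i
solution: c_0 = 1, c_1 = -3/2

c_0 = 1, c_1 = -3/2


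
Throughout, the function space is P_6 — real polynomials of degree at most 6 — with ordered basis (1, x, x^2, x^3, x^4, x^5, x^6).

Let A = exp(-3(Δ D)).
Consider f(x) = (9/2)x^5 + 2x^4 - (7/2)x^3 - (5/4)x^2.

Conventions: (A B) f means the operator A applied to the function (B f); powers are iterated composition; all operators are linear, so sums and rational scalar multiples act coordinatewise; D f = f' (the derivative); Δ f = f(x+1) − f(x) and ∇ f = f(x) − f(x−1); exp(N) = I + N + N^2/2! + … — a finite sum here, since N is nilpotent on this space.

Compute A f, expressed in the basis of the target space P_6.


order-1 term: -270x^3 - 477x^2 - 279x - 105/2
order-2 term: 2430x + 2646
the series for exp(-3(Δ D)) f terminates at order 2
exp(-3(Δ D)) f = (9/2)x^5 + 2x^4 - (547/2)x^3 - (1913/4)x^2 + 2151x + 5187/2

the image equals g(x) = (9/2)x^5 + 2x^4 - (547/2)x^3 - (1913/4)x^2 + 2151x + 5187/2


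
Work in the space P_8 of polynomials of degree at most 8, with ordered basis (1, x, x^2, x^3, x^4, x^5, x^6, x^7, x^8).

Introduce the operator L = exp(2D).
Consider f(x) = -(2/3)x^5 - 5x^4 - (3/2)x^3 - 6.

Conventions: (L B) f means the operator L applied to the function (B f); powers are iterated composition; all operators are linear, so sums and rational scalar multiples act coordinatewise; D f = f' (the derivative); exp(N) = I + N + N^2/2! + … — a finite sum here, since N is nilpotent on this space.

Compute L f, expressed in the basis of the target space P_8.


order-1 term: -(20/3)x^4 - 40x^3 - 9x^2
order-2 term: -(80/3)x^3 - 120x^2 - 18x
order-3 term: -(160/3)x^2 - 160x - 12
order-4 term: -(160/3)x - 80
order-5 term: -64/3
the series for exp(2D) f terminates at order 5
exp(2D) f = -(2/3)x^5 - (35/3)x^4 - (409/6)x^3 - (547/3)x^2 - (694/3)x - 358/3

the result is g(x) = -(2/3)x^5 - (35/3)x^4 - (409/6)x^3 - (547/3)x^2 - (694/3)x - 358/3


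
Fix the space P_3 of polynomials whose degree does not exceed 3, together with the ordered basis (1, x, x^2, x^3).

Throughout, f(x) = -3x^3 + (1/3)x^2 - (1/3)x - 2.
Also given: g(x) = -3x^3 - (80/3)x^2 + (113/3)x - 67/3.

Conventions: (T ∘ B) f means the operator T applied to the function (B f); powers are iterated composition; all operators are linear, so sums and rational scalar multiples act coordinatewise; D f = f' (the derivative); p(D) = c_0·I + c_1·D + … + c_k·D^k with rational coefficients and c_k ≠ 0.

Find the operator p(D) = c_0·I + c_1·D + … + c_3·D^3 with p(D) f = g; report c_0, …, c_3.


D^0 f = -3x^3 + (1/3)x^2 - (1/3)x - 2
D^1 f = -9x^2 + (2/3)x - 1/3
D^2 f = -18x + 2/3
D^3 f = -18
matching coefficients of g against c_0 f + c_1 Df + … from the top degree down determines the c_i
solution: c_0 = 1, c_1 = 3, c_2 = -2, c_3 = 1

p(D) = I + 3·D − 2·D^2 + D^3, i.e. c_0 = 1, c_1 = 3, c_2 = -2, c_3 = 1


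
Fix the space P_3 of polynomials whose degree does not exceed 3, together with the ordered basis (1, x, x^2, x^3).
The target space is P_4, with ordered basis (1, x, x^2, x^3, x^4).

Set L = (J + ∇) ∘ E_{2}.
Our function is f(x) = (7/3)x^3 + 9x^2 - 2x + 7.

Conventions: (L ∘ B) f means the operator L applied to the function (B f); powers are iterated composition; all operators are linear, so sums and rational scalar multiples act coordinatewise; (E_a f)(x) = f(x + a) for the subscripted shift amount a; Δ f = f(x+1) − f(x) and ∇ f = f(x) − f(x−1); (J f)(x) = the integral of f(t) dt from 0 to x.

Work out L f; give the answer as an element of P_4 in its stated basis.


g(x) = (7/12)x^4 + (23/3)x^3 + 38x^2 + (290/3)x + 124/3

E_{2} f = (7/3)x^3 + 23x^2 + 62x + 173/3
J E_{2} f = (7/12)x^4 + (23/3)x^3 + 31x^2 + (173/3)x
∇ E_{2} f = 7x^2 + 39x + 124/3
(J + ∇) E_{2} f = (7/12)x^4 + (23/3)x^3 + 38x^2 + (290/3)x + 124/3


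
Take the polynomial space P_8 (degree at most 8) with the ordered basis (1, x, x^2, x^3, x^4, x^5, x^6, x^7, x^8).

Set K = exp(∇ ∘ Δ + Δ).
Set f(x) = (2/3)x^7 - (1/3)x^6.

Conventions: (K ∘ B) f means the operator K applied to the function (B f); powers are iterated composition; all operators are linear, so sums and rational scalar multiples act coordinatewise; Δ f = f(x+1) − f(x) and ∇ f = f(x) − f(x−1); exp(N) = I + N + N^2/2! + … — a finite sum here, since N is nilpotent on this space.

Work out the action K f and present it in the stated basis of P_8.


g(x) = (2/3)x^7 + (13/3)x^6 + 54x^5 + (710/3)x^4 + (3490/3)x^3 + 2843x^2 + (16238/3)x + 4105

order-1 term: (14/3)x^6 + 40x^5 + (25/3)x^4 + (190/3)x^3 - x^2 + 12x - 1/3
order-2 term: 14x^5 + 205x^4 + (1990/3)x^3 + 475x^2 + (1844/3)x + 227/3
order-3 term: (70/3)x^4 + (1240/3)x^3 + 1940x^2 + 2650x + 3332/3
order-4 term: (70/3)x^3 + 415x^2 + (5770/3)x + 6715/3
order-5 term: 14x^2 + 208x + 1915/3
order-6 term: (14/3)x + 125/3
order-7 term: 2/3
the series for exp(∇ ∘ Δ + Δ) f terminates at order 7
exp(∇ ∘ Δ + Δ) f = (2/3)x^7 + (13/3)x^6 + 54x^5 + (710/3)x^4 + (3490/3)x^3 + 2843x^2 + (16238/3)x + 4105


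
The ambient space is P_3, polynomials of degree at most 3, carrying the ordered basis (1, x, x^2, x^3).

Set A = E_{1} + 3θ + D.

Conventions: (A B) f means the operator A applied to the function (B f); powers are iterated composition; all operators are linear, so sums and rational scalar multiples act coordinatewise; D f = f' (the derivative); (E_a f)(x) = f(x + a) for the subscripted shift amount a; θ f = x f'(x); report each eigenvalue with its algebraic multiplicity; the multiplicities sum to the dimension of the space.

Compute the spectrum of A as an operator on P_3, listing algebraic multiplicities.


λ = 1 (multiplicity 1), λ = 4 (multiplicity 1), λ = 7 (multiplicity 1), λ = 10 (multiplicity 1)

image of 1: 1
image of x: 4x + 2
image of x^2: 7x^2 + 4x + 1
image of x^3: 10x^3 + 6x^2 + 3x + 1
the matrix is upper triangular; its diagonal is (1, 4, 7, 10)
for a triangular matrix the eigenvalues are the diagonal entries, with algebraic multiplicity their repetition count


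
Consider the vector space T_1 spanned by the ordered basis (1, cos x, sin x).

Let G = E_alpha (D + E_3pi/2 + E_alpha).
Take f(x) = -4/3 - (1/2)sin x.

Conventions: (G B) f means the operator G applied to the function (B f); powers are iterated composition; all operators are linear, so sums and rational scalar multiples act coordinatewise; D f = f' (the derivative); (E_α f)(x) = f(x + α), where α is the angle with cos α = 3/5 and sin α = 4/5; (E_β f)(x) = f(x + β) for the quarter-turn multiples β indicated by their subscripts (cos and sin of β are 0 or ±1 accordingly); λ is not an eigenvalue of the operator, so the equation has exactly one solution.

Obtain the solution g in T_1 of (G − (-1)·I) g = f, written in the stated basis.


write g with unknown coordinates in the stated basis and equate coefficients in (G − (-1)·I) g = f
solving from the highest basis element down gives g = -4/9 + (1/3)cos x - (1/4)sin x
check: G g = -8/9 - (1/3)cos x - (1/4)sin x
so G g − (-1)·g = -4/3 - (1/2)sin x = f ✓

g(x) = -4/9 + (1/3)cos x - (1/4)sin x


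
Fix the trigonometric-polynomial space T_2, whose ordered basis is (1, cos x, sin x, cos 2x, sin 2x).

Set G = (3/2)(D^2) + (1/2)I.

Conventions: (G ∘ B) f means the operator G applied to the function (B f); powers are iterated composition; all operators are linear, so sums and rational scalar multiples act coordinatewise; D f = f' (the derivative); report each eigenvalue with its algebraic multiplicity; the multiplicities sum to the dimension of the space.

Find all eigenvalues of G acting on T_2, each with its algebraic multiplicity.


image of 1: 1/2
image of cos x: -cos x
image of sin x: -sin x
image of cos 2x: -(11/2)cos 2x
image of sin 2x: -(11/2)sin 2x
the matrix is diagonal; its diagonal is (1/2, -1, -1, -11/2, -11/2)
for a triangular matrix the eigenvalues are the diagonal entries, with algebraic multiplicity their repetition count

λ = -11/2 (multiplicity 2), λ = -1 (multiplicity 2), λ = 1/2 (multiplicity 1)


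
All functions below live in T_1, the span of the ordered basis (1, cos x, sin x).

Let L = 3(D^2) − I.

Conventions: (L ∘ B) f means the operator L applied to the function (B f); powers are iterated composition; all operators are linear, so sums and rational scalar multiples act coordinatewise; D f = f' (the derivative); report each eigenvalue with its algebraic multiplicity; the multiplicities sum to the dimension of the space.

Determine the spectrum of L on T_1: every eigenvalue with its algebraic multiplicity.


image of 1: -1
image of cos x: -4cos x
image of sin x: -4sin x
the matrix is diagonal; its diagonal is (-1, -4, -4)
for a triangular matrix the eigenvalues are the diagonal entries, with algebraic multiplicity their repetition count

λ = -4 (multiplicity 2), λ = -1 (multiplicity 1)


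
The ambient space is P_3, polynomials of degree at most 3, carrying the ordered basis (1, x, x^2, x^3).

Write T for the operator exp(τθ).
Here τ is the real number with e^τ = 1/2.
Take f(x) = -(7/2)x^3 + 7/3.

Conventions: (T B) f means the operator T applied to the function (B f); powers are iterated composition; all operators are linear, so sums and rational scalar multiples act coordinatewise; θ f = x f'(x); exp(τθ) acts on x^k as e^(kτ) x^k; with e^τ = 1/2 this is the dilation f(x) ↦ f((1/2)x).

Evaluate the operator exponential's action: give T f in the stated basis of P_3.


exp(τθ) x^k = e^(kτ) x^k; with e^τ = 1/2 this sends x^k to (1/2)^k x^k
x^3 ↦ 1/8 x^3
applying this coordinatewise to f: exp(τθ) f = -(7/16)x^3 + 7/3

g(x) = -(7/16)x^3 + 7/3


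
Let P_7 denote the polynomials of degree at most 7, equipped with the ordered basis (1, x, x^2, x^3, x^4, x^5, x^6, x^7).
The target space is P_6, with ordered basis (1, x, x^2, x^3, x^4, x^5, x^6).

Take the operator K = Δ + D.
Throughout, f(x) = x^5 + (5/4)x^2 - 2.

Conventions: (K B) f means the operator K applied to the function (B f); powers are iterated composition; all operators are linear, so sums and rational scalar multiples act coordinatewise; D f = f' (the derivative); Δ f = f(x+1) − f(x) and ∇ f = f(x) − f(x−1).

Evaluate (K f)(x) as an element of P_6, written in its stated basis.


Δ f = 5x^4 + 10x^3 + 10x^2 + (15/2)x + 9/4
D f = 5x^4 + (5/2)x
(Δ + D) f = 10x^4 + 10x^3 + 10x^2 + 10x + 9/4

the result is g(x) = 10x^4 + 10x^3 + 10x^2 + 10x + 9/4


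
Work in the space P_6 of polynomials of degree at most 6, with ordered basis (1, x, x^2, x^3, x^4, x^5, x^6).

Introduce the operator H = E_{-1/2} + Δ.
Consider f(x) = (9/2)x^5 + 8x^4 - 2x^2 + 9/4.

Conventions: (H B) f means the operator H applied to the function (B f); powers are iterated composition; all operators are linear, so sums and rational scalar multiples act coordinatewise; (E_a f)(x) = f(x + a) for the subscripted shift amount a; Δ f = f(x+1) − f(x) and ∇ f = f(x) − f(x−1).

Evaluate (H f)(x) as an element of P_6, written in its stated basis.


E_{-1/2} f = (9/2)x^5 - (13/4)x^4 - (19/4)x^3 + (35/8)x^2 - (19/32)x + 135/64
Δ f = (45/2)x^4 + 77x^3 + 93x^2 + (101/2)x + 21/2
(E_{-1/2} + Δ) f = (9/2)x^5 + (77/4)x^4 + (289/4)x^3 + (779/8)x^2 + (1597/32)x + 807/64

the image equals g(x) = (9/2)x^5 + (77/4)x^4 + (289/4)x^3 + (779/8)x^2 + (1597/32)x + 807/64


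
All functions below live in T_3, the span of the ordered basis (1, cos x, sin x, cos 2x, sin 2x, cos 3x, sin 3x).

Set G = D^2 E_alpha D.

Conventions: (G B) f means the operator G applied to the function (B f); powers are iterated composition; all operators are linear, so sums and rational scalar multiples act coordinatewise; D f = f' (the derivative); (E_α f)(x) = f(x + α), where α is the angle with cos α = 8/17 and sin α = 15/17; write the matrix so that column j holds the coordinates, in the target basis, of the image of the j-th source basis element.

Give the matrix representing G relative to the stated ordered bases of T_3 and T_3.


image of 1: 0
image of cos x: (15/17)cos x + (8/17)sin x
image of sin x: -(8/17)cos x + (15/17)sin x
image of cos 2x: (1920/289)cos 2x - (1288/289)sin 2x
image of sin 2x: (1288/289)cos 2x + (1920/289)sin 2x
image of cos 3x: -(13365/4913)cos 3x - (131976/4913)sin 3x
image of sin 3x: (131976/4913)cos 3x - (13365/4913)sin 3x
each image's coordinates form column j of the matrix

the matrix is [[0, 0, 0, 0, 0, 0, 0]; [0, 15/17, -8/17, 0, 0, 0, 0]; [0, 8/17, 15/17, 0, 0, 0, 0]; [0, 0, 0, 1920/289, 1288/289, 0, 0]; [0, 0, 0, -1288/289, 1920/289, 0, 0]; [0, 0, 0, 0, 0, -13365/4913, 131976/4913]; [0, 0, 0, 0, 0, -131976/4913, -13365/4913]] (rows listed top to bottom)


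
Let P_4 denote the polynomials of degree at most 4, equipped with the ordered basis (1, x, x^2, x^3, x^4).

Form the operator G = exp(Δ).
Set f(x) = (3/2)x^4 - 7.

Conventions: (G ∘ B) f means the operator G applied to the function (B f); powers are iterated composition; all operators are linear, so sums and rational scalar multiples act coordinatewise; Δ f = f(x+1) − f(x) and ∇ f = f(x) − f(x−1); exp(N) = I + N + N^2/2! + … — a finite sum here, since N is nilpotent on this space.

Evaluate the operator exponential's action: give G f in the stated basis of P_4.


order-1 term: 6x^3 + 9x^2 + 6x + 3/2
order-2 term: 9x^2 + 18x + 21/2
order-3 term: 6x + 9
order-4 term: 3/2
the series for exp(Δ) f terminates at order 4
exp(Δ) f = (3/2)x^4 + 6x^3 + 18x^2 + 30x + 31/2

the image equals g(x) = (3/2)x^4 + 6x^3 + 18x^2 + 30x + 31/2


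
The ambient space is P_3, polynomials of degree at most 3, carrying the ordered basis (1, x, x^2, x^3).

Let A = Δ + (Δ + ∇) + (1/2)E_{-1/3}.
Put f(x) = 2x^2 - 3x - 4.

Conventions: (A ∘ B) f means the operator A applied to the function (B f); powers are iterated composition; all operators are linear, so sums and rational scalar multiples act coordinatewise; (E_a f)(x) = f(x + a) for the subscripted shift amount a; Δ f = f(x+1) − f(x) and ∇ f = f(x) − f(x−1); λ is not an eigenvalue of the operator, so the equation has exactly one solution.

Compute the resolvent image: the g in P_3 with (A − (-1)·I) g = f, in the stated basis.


the result is g(x) = (4/3)x^2 - (190/27)x + 2354/243

write g with unknown coordinates in the stated basis and equate coefficients in (A − (-1)·I) g = f
solving from the highest basis element down gives g = (4/3)x^2 - (190/27)x + 2354/243
check: A g = (2/3)x^2 + (109/27)x - 3326/243
so A g − (-1)·g = 2x^2 - 3x - 4 = f ✓


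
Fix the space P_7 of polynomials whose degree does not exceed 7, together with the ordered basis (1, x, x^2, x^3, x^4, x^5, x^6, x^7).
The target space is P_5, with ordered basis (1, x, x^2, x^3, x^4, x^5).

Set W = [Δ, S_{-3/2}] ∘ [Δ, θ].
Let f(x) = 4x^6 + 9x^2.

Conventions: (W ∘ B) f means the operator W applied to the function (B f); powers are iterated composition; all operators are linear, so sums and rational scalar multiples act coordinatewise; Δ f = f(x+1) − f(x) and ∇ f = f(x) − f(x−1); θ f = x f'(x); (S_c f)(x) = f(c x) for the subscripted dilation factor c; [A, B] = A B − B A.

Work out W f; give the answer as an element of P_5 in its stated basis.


θ f = 24x^6 + 18x^2
Δ θ f = 144x^5 + 360x^4 + 480x^3 + 360x^2 + 180x + 42
Δ f = 24x^5 + 60x^4 + 80x^3 + 60x^2 + 42x + 13
θ Δ f = 120x^5 + 240x^4 + 240x^3 + 120x^2 + 42x
[Δ, θ] f = 24x^5 + 120x^4 + 240x^3 + 240x^2 + 138x + 42
S_{-3/2} [Δ, θ] f = -(729/4)x^5 + (1215/2)x^4 - 810x^3 + 540x^2 - 207x + 42
Δ S_{-3/2} [Δ, θ] f = -(3645/4)x^4 + (1215/2)x^3 - (1215/2)x^2 + (675/4)x - 207/4
Δ [Δ, θ] f = 120x^4 + 720x^3 + 1680x^2 + 1800x + 762
S_{-3/2} Δ [Δ, θ] f = (1215/2)x^4 - 2430x^3 + 3780x^2 - 2700x + 762
[Δ, S_{-3/2}] [Δ, θ] f = -(6075/4)x^4 + (6075/2)x^3 - (8775/2)x^2 + (11475/4)x - 3255/4

the image equals g(x) = -(6075/4)x^4 + (6075/2)x^3 - (8775/2)x^2 + (11475/4)x - 3255/4
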